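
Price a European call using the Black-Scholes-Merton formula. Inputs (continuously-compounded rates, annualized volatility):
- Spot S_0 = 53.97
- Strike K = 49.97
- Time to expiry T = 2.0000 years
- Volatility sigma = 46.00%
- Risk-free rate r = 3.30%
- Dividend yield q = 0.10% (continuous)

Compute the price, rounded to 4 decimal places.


d1 = (ln(S/K) + (r - q + 0.5*sigma^2) * T) / (sigma * sqrt(T)) = 0.54202119
d2 = d1 - sigma * sqrt(T) = -0.10851705
exp(-rT) = 0.93613086; exp(-qT) = 0.99800200
C = S_0 * exp(-qT) * N(d1) - K * exp(-rT) * N(d2)
N(d1) = 0.70609805; N(d2) = 0.45679278
C = 53.9700 * 0.99800200 * 0.70609805 - 49.9700 * 0.93613086 * 0.45679278 = 16.6639

Answer: Price = 16.6639


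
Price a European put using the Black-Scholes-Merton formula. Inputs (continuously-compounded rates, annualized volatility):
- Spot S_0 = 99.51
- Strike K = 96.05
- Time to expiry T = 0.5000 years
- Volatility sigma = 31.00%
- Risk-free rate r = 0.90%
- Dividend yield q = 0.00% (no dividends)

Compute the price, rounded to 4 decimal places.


Answer: Price = 6.7093

Derivation:
d1 = (ln(S/K) + (r - q + 0.5*sigma^2) * T) / (sigma * sqrt(T)) = 0.29157549
d2 = d1 - sigma * sqrt(T) = 0.07237239
exp(-rT) = 0.99551011; exp(-qT) = 1.00000000
P = K * exp(-rT) * N(-d2) - S_0 * exp(-qT) * N(-d1)
N(-d1) = 0.38530561; N(-d2) = 0.47115278
P = 96.0500 * 0.99551011 * 0.47115278 - 99.5100 * 1.00000000 * 0.38530561 = 6.7093


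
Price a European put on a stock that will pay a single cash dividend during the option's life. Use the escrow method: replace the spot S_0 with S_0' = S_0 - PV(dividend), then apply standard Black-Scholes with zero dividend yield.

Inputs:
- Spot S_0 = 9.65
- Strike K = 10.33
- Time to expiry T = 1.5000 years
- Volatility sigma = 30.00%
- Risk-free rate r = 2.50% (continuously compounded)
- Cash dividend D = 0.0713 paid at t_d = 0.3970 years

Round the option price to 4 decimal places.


PV(D) = D * exp(-r * t_d) = 0.0713 * 0.99012409 = 0.07059585
S_0' = S_0 - PV(D) = 9.6500 - 0.07059585 = 9.57940415
d1 = (ln(S_0'/K) + (r + sigma^2/2)*T) / (sigma*sqrt(T)) = 0.08046059
d2 = d1 - sigma*sqrt(T) = -0.28696287
exp(-rT) = 0.96319442
N(-d1) = 0.46793547; N(-d2) = 0.61292962
P = K * exp(-rT) * N(-d2) - S_0' * N(-d1) = 10.3300 * 0.96319442 * 0.61292962 - 9.57940415 * 0.46793547 = 1.6160

Answer: Price = 1.6160


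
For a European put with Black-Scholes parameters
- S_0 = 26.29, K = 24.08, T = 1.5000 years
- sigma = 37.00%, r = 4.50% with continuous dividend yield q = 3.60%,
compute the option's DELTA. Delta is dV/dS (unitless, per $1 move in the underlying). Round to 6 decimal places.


d1 = 0.4501368122; d2 = -0.0030187902
phi(d1) = 0.3605047638; exp(-qT) = 0.9474321065; exp(-rT) = 0.9347277206
N(-d1) = 0.3263058973
Delta = -exp(-qT) * N(-d1) = -0.9474321065 * 0.3263058973 = -0.309153

Answer: Delta = -0.309153


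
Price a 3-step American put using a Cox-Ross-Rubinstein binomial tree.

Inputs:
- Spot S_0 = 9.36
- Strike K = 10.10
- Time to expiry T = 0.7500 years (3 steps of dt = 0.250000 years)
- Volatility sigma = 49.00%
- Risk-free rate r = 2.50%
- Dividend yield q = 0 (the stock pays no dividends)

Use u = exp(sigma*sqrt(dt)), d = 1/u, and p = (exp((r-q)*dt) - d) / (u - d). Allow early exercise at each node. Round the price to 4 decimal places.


dt = T/N = 0.250000
u = exp(sigma*sqrt(dt)) = 1.277621; d = 1/u = 0.782705
p = (exp((r-q)*dt) - d) / (u - d) = 0.451722
Discount per step: exp(-r*dt) = 0.993769
Stock lattice S(k, i) with i counting down-moves:
  k=0: S(0,0) = 9.3600
  k=1: S(1,0) = 11.9585; S(1,1) = 7.3261
  k=2: S(2,0) = 15.2785; S(2,1) = 9.3600; S(2,2) = 5.7342
  k=3: S(3,0) = 19.5201; S(3,1) = 11.9585; S(3,2) = 7.3261; S(3,3) = 4.4882
Terminal payoffs V(N, i) = max(K - S_T, 0):
  V(3,0) = 0.000000; V(3,1) = 0.000000; V(3,2) = 2.773886; V(3,3) = 5.611829
Backward induction: V(k, i) = exp(-r*dt) * [p * V(k+1, i) + (1-p) * V(k+1, i+1)]; then take max(V_cont, immediate exercise) for American.
  V(2,0) = exp(-r*dt) * [p*0.000000 + (1-p)*0.000000] = 0.000000; exercise = 0.000000; V(2,0) = max -> 0.000000
  V(2,1) = exp(-r*dt) * [p*0.000000 + (1-p)*2.773886] = 1.511383; exercise = 0.740000; V(2,1) = max -> 1.511383
  V(2,2) = exp(-r*dt) * [p*2.773886 + (1-p)*5.611829] = 4.302889; exercise = 4.365817; V(2,2) = max -> 4.365817
  V(1,0) = exp(-r*dt) * [p*0.000000 + (1-p)*1.511383] = 0.823495; exercise = 0.000000; V(1,0) = max -> 0.823495
  V(1,1) = exp(-r*dt) * [p*1.511383 + (1-p)*4.365817] = 3.057238; exercise = 2.773886; V(1,1) = max -> 3.057238
  V(0,0) = exp(-r*dt) * [p*0.823495 + (1-p)*3.057238] = 2.035444; exercise = 0.740000; V(0,0) = max -> 2.035444

Answer: Price = V(0,0) = 2.0354


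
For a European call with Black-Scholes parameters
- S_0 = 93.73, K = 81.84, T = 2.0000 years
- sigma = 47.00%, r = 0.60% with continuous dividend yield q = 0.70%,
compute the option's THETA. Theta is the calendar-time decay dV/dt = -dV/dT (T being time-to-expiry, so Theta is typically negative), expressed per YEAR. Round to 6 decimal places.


d1 = 0.5334175655; d2 = -0.1312628088
phi(d1) = 0.3460383462; exp(-qT) = 0.9860975443; exp(-rT) = 0.9880717129
Theta = -S*exp(-qT)*phi(d1)*sigma/(2*sqrt(T)) - r*K*exp(-rT)*N(d2) + q*S*exp(-qT)*N(d1)
N(d1) = 0.7031277196; N(d2) = 0.4477837057; sqrt(T) = 1.4142135624
Term 1 = -93.7300 * 0.9860975443 * 0.3460383462 * 0.4700 / (2 * 1.4142135624) = -5.3146612272
Term 2 = -0.0060 * 81.8400 * 0.9880717129 * 0.4477837057 = -0.2172569225
Term 3 = 0.0070 * 93.7300 * 0.9860975443 * 0.7031277196 = 0.4549155203
Theta = -5.3146612272 + (-0.2172569225) + (0.4549155203) = -5.077003

Answer: Theta = -5.077003


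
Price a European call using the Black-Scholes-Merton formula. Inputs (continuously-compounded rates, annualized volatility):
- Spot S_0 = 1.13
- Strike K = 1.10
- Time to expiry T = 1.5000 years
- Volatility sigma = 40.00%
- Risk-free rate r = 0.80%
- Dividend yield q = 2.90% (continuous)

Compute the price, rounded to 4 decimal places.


Answer: Price = 0.2074

Derivation:
d1 = (ln(S/K) + (r - q + 0.5*sigma^2) * T) / (sigma * sqrt(T)) = 0.23557448
d2 = d1 - sigma * sqrt(T) = -0.25432347
exp(-rT) = 0.98807171; exp(-qT) = 0.95743255
C = S_0 * exp(-qT) * N(d1) - K * exp(-rT) * N(d2)
N(d1) = 0.59311856; N(d2) = 0.39962283
C = 1.1300 * 0.95743255 * 0.59311856 - 1.1000 * 0.98807171 * 0.39962283 = 0.2074


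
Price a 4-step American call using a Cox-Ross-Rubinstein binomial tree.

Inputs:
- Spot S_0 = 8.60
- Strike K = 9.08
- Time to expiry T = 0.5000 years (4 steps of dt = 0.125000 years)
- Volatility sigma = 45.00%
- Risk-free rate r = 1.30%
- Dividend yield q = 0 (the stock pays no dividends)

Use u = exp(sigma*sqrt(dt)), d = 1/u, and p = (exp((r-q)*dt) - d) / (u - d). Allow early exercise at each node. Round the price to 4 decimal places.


Answer: Price = V(0,0) = 0.9215

Derivation:
dt = T/N = 0.125000
u = exp(sigma*sqrt(dt)) = 1.172454; d = 1/u = 0.852912
p = (exp((r-q)*dt) - d) / (u - d) = 0.465398
Discount per step: exp(-r*dt) = 0.998376
Stock lattice S(k, i) with i counting down-moves:
  k=0: S(0,0) = 8.6000
  k=1: S(1,0) = 10.0831; S(1,1) = 7.3350
  k=2: S(2,0) = 11.8220; S(2,1) = 8.6000; S(2,2) = 6.2561
  k=3: S(3,0) = 13.8607; S(3,1) = 10.0831; S(3,2) = 7.3350; S(3,3) = 5.3359
  k=4: S(4,0) = 16.2511; S(4,1) = 11.8220; S(4,2) = 8.6000; S(4,3) = 6.2561; S(4,4) = 4.5511
Terminal payoffs V(N, i) = max(S_T - K, 0):
  V(4,0) = 7.171063; V(4,1) = 2.741977; V(4,2) = 0.000000; V(4,3) = 0.000000; V(4,4) = 0.000000
Backward induction: V(k, i) = exp(-r*dt) * [p * V(k+1, i) + (1-p) * V(k+1, i+1)]; then take max(V_cont, immediate exercise) for American.
  V(3,0) = exp(-r*dt) * [p*7.171063 + (1-p)*2.741977] = 4.795468; exercise = 4.780725; V(3,0) = max -> 4.795468
  V(3,1) = exp(-r*dt) * [p*2.741977 + (1-p)*0.000000] = 1.274040; exercise = 1.003105; V(3,1) = max -> 1.274040
  V(3,2) = exp(-r*dt) * [p*0.000000 + (1-p)*0.000000] = 0.000000; exercise = 0.000000; V(3,2) = max -> 0.000000
  V(3,3) = exp(-r*dt) * [p*0.000000 + (1-p)*0.000000] = 0.000000; exercise = 0.000000; V(3,3) = max -> 0.000000
  V(2,0) = exp(-r*dt) * [p*4.795468 + (1-p)*1.274040] = 2.908177; exercise = 2.741977; V(2,0) = max -> 2.908177
  V(2,1) = exp(-r*dt) * [p*1.274040 + (1-p)*0.000000] = 0.591973; exercise = 0.000000; V(2,1) = max -> 0.591973
  V(2,2) = exp(-r*dt) * [p*0.000000 + (1-p)*0.000000] = 0.000000; exercise = 0.000000; V(2,2) = max -> 0.000000
  V(1,0) = exp(-r*dt) * [p*2.908177 + (1-p)*0.591973] = 1.667220; exercise = 1.003105; V(1,0) = max -> 1.667220
  V(1,1) = exp(-r*dt) * [p*0.591973 + (1-p)*0.000000] = 0.275056; exercise = 0.000000; V(1,1) = max -> 0.275056
  V(0,0) = exp(-r*dt) * [p*1.667220 + (1-p)*0.275056] = 0.921468; exercise = 0.000000; V(0,0) = max -> 0.921468


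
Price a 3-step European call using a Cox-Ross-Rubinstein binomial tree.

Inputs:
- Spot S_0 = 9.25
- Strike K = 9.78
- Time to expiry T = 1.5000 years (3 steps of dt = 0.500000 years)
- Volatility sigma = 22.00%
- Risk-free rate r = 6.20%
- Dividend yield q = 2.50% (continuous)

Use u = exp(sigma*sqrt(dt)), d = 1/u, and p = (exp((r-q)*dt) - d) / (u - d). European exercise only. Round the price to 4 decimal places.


Answer: Price = V(0,0) = 1.0054

Derivation:
dt = T/N = 0.500000
u = exp(sigma*sqrt(dt)) = 1.168316; d = 1/u = 0.855933
p = (exp((r-q)*dt) - d) / (u - d) = 0.520961
Discount per step: exp(-r*dt) = 0.969476
Stock lattice S(k, i) with i counting down-moves:
  k=0: S(0,0) = 9.2500
  k=1: S(1,0) = 10.8069; S(1,1) = 7.9174
  k=2: S(2,0) = 12.6259; S(2,1) = 9.2500; S(2,2) = 6.7767
  k=3: S(3,0) = 14.7510; S(3,1) = 10.8069; S(3,2) = 7.9174; S(3,3) = 5.8004
Terminal payoffs V(N, i) = max(S_T - K, 0):
  V(3,0) = 4.971046; V(3,1) = 1.026924; V(3,2) = 0.000000; V(3,3) = 0.000000
Backward induction: V(k, i) = exp(-r*dt) * [p * V(k+1, i) + (1-p) * V(k+1, i+1)].
  V(2,0) = exp(-r*dt) * [p*4.971046 + (1-p)*1.026924] = 2.987591
  V(2,1) = exp(-r*dt) * [p*1.026924 + (1-p)*0.000000] = 0.518657
  V(2,2) = exp(-r*dt) * [p*0.000000 + (1-p)*0.000000] = 0.000000
  V(1,0) = exp(-r*dt) * [p*2.987591 + (1-p)*0.518657] = 1.749782
  V(1,1) = exp(-r*dt) * [p*0.518657 + (1-p)*0.000000] = 0.261952
  V(0,0) = exp(-r*dt) * [p*1.749782 + (1-p)*0.261952] = 1.005397


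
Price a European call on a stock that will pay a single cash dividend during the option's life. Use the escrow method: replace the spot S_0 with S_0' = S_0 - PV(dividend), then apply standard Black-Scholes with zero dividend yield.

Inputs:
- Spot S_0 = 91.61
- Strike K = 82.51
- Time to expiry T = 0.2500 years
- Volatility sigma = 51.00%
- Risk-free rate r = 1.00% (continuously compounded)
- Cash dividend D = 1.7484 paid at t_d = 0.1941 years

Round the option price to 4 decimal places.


Answer: Price = 13.0247

Derivation:
PV(D) = D * exp(-r * t_d) = 1.7484 * 0.99806088 = 1.74500965
S_0' = S_0 - PV(D) = 91.6100 - 1.74500965 = 89.86499035
d1 = (ln(S_0'/K) + (r + sigma^2/2)*T) / (sigma*sqrt(T)) = 0.47216250
d2 = d1 - sigma*sqrt(T) = 0.21716250
exp(-rT) = 0.99750312
N(d1) = 0.68159460; N(d2) = 0.58595915
C = S_0' * N(d1) - K * exp(-rT) * N(d2) = 89.86499035 * 0.68159460 - 82.5100 * 0.99750312 * 0.58595915 = 13.0247


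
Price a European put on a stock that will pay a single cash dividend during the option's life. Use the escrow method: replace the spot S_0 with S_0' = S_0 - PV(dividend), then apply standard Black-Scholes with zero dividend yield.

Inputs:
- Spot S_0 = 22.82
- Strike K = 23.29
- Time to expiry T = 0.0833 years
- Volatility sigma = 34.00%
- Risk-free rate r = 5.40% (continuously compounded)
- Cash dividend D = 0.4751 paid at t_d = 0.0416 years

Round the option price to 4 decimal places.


PV(D) = D * exp(-r * t_d) = 0.4751 * 0.99775612 = 0.47403393
S_0' = S_0 - PV(D) = 22.8200 - 0.47403393 = 22.34596607
d1 = (ln(S_0'/K) + (r + sigma^2/2)*T) / (sigma*sqrt(T)) = -0.32676405
d2 = d1 - sigma*sqrt(T) = -0.42489397
exp(-rT) = 0.99551190
N(-d1) = 0.62807682; N(-d2) = 0.66454301
P = K * exp(-rT) * N(-d2) - S_0' * N(-d1) = 23.2900 * 0.99551190 * 0.66454301 - 22.34596607 * 0.62807682 = 1.3728

Answer: Price = 1.3728


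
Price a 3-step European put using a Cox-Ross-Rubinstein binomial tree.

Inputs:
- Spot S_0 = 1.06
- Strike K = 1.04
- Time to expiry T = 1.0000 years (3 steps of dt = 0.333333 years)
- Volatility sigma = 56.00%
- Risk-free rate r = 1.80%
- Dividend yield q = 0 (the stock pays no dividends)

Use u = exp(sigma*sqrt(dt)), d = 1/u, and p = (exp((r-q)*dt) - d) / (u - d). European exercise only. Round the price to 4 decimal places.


dt = T/N = 0.333333
u = exp(sigma*sqrt(dt)) = 1.381702; d = 1/u = 0.723745
p = (exp((r-q)*dt) - d) / (u - d) = 0.429014
Discount per step: exp(-r*dt) = 0.994018
Stock lattice S(k, i) with i counting down-moves:
  k=0: S(0,0) = 1.0600
  k=1: S(1,0) = 1.4646; S(1,1) = 0.7672
  k=2: S(2,0) = 2.0236; S(2,1) = 1.0600; S(2,2) = 0.5552
  k=3: S(3,0) = 2.7961; S(3,1) = 1.4646; S(3,2) = 0.7672; S(3,3) = 0.4018
Terminal payoffs V(N, i) = max(K - S_T, 0):
  V(3,0) = 0.000000; V(3,1) = 0.000000; V(3,2) = 0.272830; V(3,3) = 0.638151
Backward induction: V(k, i) = exp(-r*dt) * [p * V(k+1, i) + (1-p) * V(k+1, i+1)].
  V(2,0) = exp(-r*dt) * [p*0.000000 + (1-p)*0.000000] = 0.000000
  V(2,1) = exp(-r*dt) * [p*0.000000 + (1-p)*0.272830] = 0.154850
  V(2,2) = exp(-r*dt) * [p*0.272830 + (1-p)*0.638151] = 0.478543
  V(1,0) = exp(-r*dt) * [p*0.000000 + (1-p)*0.154850] = 0.087888
  V(1,1) = exp(-r*dt) * [p*0.154850 + (1-p)*0.478543] = 0.337642
  V(0,0) = exp(-r*dt) * [p*0.087888 + (1-p)*0.337642] = 0.229116

Answer: Price = V(0,0) = 0.2291


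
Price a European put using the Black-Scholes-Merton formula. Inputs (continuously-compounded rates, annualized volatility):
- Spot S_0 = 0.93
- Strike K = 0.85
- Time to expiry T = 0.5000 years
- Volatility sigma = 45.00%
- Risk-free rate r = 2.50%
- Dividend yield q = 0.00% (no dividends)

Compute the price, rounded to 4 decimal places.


Answer: Price = 0.0722

Derivation:
d1 = (ln(S/K) + (r - q + 0.5*sigma^2) * T) / (sigma * sqrt(T)) = 0.48106277
d2 = d1 - sigma * sqrt(T) = 0.16286472
exp(-rT) = 0.98757780; exp(-qT) = 1.00000000
P = K * exp(-rT) * N(-d2) - S_0 * exp(-qT) * N(-d1)
N(-d1) = 0.31523594; N(-d2) = 0.43531247
P = 0.8500 * 0.98757780 * 0.43531247 - 0.9300 * 1.00000000 * 0.31523594 = 0.0722


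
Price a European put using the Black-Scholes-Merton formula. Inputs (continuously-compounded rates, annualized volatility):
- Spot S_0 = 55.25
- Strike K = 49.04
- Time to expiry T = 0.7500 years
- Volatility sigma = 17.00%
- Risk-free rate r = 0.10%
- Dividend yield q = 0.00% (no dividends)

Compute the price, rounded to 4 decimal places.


d1 = (ln(S/K) + (r - q + 0.5*sigma^2) * T) / (sigma * sqrt(T)) = 0.88857296
d2 = d1 - sigma * sqrt(T) = 0.74134864
exp(-rT) = 0.99925028; exp(-qT) = 1.00000000
P = K * exp(-rT) * N(-d2) - S_0 * exp(-qT) * N(-d1)
N(-d1) = 0.18711631; N(-d2) = 0.22924104
P = 49.0400 * 0.99925028 * 0.22924104 - 55.2500 * 1.00000000 * 0.18711631 = 0.8954

Answer: Price = 0.8954


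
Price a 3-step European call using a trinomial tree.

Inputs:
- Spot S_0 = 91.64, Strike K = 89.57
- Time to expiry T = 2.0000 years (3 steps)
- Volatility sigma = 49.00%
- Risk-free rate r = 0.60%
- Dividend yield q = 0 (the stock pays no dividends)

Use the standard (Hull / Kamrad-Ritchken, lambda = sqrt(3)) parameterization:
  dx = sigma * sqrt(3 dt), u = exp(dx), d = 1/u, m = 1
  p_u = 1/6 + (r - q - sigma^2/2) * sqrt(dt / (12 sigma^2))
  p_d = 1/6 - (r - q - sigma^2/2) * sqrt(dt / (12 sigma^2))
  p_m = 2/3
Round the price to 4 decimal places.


Answer: Price = V(0,0) = 23.1031

Derivation:
dt = T/N = 0.666667; dx = sigma*sqrt(3*dt) = 0.692965
u = exp(dx) = 1.999635; d = 1/u = 0.500091
p_u = 0.111806, p_m = 0.666667, p_d = 0.221528
Discount per step: exp(-r*dt) = 0.996008
Stock lattice S(k, j) with j the centered position index:
  k=0: S(0,+0) = 91.6400
  k=1: S(1,-1) = 45.8284; S(1,+0) = 91.6400; S(1,+1) = 183.2465
  k=2: S(2,-2) = 22.9184; S(2,-1) = 45.8284; S(2,+0) = 91.6400; S(2,+1) = 183.2465; S(2,+2) = 366.4262
  k=3: S(3,-3) = 11.4613; S(3,-2) = 22.9184; S(3,-1) = 45.8284; S(3,+0) = 91.6400; S(3,+1) = 183.2465; S(3,+2) = 366.4262; S(3,+3) = 732.7186
Terminal payoffs V(N, j) = max(S_T - K, 0):
  V(3,-3) = 0.000000; V(3,-2) = 0.000000; V(3,-1) = 0.000000; V(3,+0) = 2.070000; V(3,+1) = 93.676548; V(3,+2) = 276.856204; V(3,+3) = 643.148650
Backward induction: V(k, j) = exp(-r*dt) * [p_u * V(k+1, j+1) + p_m * V(k+1, j) + p_d * V(k+1, j-1)]
  V(2,-2) = exp(-r*dt) * [p_u*0.000000 + p_m*0.000000 + p_d*0.000000] = 0.000000
  V(2,-1) = exp(-r*dt) * [p_u*2.070000 + p_m*0.000000 + p_d*0.000000] = 0.230514
  V(2,+0) = exp(-r*dt) * [p_u*93.676548 + p_m*2.070000 + p_d*0.000000] = 11.806258
  V(2,+1) = exp(-r*dt) * [p_u*276.856204 + p_m*93.676548 + p_d*2.070000] = 93.489008
  V(2,+2) = exp(-r*dt) * [p_u*643.148650 + p_m*276.856204 + p_d*93.676548] = 276.123760
  V(1,-1) = exp(-r*dt) * [p_u*11.806258 + p_m*0.230514 + p_d*0.000000] = 1.467801
  V(1,+0) = exp(-r*dt) * [p_u*93.489008 + p_m*11.806258 + p_d*0.230514] = 18.301163
  V(1,+1) = exp(-r*dt) * [p_u*276.123760 + p_m*93.489008 + p_d*11.806258] = 95.431156
  V(0,+0) = exp(-r*dt) * [p_u*95.431156 + p_m*18.301163 + p_d*1.467801] = 23.103089


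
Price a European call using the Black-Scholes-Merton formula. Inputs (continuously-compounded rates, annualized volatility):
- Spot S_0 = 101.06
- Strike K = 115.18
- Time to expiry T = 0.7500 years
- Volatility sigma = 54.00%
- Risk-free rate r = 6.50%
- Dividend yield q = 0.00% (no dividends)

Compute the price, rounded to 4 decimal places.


Answer: Price = 15.4562

Derivation:
d1 = (ln(S/K) + (r - q + 0.5*sigma^2) * T) / (sigma * sqrt(T)) = 0.05841561
d2 = d1 - sigma * sqrt(T) = -0.40923811
exp(-rT) = 0.95241920; exp(-qT) = 1.00000000
C = S_0 * exp(-qT) * N(d1) - K * exp(-rT) * N(d2)
N(d1) = 0.52329121; N(d2) = 0.34118247
C = 101.0600 * 1.00000000 * 0.52329121 - 115.1800 * 0.95241920 * 0.34118247 = 15.4562


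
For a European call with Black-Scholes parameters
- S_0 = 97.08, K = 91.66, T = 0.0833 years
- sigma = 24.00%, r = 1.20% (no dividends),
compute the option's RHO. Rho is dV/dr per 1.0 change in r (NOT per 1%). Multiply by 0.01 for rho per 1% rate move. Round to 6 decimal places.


d1 = 0.8784400947; d2 = 0.8091719202
phi(d1) = 0.2712357166; exp(-qT) = 1.0000000000; exp(-rT) = 0.9990008994
N(d2) = 0.7907918680
Rho = K*T*exp(-rT)*N(d2) = 91.6600 * 0.0833 * 0.9990008994 * 0.7907918680 = 6.031883

Answer: Rho = 6.031883


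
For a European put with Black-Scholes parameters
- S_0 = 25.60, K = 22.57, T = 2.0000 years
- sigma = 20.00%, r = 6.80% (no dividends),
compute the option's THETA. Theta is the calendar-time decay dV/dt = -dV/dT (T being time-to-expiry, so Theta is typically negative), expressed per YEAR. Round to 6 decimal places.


d1 = 1.0676278629; d2 = 0.7847851504
phi(d1) = 0.2256312702; exp(-qT) = 1.0000000000; exp(-rT) = 0.8728426325
Theta = -S*exp(-qT)*phi(d1)*sigma/(2*sqrt(T)) + r*K*exp(-rT)*N(-d2) - q*S*exp(-qT)*N(-d1)
N(-d1) = 0.1428442050; N(-d2) = 0.2162897740; sqrt(T) = 1.4142135624
Term 1 = -25.6000 * 1.0000000000 * 0.2256312702 * 0.2000 / (2 * 1.4142135624) = -0.4084362271
Term 2 = 0.0680 * 22.5700 * 0.8728426325 * 0.2162897740 = 0.2897426375
Term 3 = 0 (no dividend yield, q = 0)
Theta = -0.4084362271 + (0.2897426375) + (0.0000000000) = -0.118694

Answer: Theta = -0.118694


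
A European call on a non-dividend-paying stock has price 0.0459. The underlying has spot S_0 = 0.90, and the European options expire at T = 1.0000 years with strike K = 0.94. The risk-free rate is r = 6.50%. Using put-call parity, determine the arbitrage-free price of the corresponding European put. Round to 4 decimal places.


Answer: Put price = 0.0267

Derivation:
Put-call parity: C - P = S_0 * exp(-qT) - K * exp(-rT).
S_0 * exp(-qT) = 0.9000 * 1.00000000 = 0.90000000
K * exp(-rT) = 0.9400 * 0.93706746 = 0.88084342
P = C - S*exp(-qT) + K*exp(-rT)
P = 0.0459 - 0.90000000 + 0.88084342 = 0.0267


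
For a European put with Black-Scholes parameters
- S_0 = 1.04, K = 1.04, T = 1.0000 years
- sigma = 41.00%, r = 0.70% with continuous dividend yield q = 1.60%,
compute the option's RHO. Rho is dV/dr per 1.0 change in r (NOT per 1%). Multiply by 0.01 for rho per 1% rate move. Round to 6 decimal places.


d1 = 0.1830487805; d2 = -0.2269512195
phi(d1) = 0.3923143053; exp(-qT) = 0.9841273201; exp(-rT) = 0.9930244429
N(-d2) = 0.5897691632
Rho = -K*T*exp(-rT)*N(-d2) = -1.0400 * 1.0000 * 0.9930244429 * 0.5897691632 = -0.609081

Answer: Rho = -0.609081


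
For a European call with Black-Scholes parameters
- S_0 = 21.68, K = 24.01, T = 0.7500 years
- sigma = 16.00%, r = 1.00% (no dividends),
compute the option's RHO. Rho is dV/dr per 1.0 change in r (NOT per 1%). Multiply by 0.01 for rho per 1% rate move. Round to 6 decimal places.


d1 = -0.6132920098; d2 = -0.7518560744
phi(d1) = 0.3305484356; exp(-qT) = 1.0000000000; exp(-rT) = 0.9925280548
N(d2) = 0.2260688081
Rho = K*T*exp(-rT)*N(d2) = 24.0100 * 0.7500 * 0.9925280548 * 0.2260688081 = 4.040516

Answer: Rho = 4.040516


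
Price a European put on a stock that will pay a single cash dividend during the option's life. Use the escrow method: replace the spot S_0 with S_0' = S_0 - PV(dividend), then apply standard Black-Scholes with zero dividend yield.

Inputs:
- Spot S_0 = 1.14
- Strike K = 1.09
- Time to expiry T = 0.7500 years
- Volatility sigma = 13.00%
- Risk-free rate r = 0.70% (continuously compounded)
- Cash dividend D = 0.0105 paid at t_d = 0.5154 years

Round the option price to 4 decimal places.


PV(D) = D * exp(-r * t_d) = 0.0105 * 0.99639870 = 0.01046219
S_0' = S_0 - PV(D) = 1.1400 - 0.01046219 = 1.12953781
d1 = (ln(S_0'/K) + (r + sigma^2/2)*T) / (sigma*sqrt(T)) = 0.41940801
d2 = d1 - sigma*sqrt(T) = 0.30682470
exp(-rT) = 0.99476376
N(-d1) = 0.33745899; N(-d2) = 0.37948840
P = K * exp(-rT) * N(-d2) - S_0' * N(-d1) = 1.0900 * 0.99476376 * 0.37948840 - 1.12953781 * 0.33745899 = 0.0303

Answer: Price = 0.0303


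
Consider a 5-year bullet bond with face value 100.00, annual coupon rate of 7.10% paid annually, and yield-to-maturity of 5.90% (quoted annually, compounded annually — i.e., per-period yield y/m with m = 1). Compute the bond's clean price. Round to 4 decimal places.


Answer: Price = 105.0686

Derivation:
Coupon per period c = face * coupon_rate / m = 7.100000
Periods per year m = 1; per-period yield y/m = 0.059000
Number of cashflows N = 5
Cashflows (t years, CF_t, discount factor 1/(1+y/m)^(m*t), PV):
  t = 1.0000: CF_t = 7.100000, DF = 0.944287, PV = 6.704438
  t = 2.0000: CF_t = 7.100000, DF = 0.891678, PV = 6.330914
  t = 3.0000: CF_t = 7.100000, DF = 0.842000, PV = 5.978200
  t = 4.0000: CF_t = 7.100000, DF = 0.795090, PV = 5.645137
  t = 5.0000: CF_t = 107.100000, DF = 0.750793, PV = 80.409927
Price P = sum_t PV_t = 105.068617


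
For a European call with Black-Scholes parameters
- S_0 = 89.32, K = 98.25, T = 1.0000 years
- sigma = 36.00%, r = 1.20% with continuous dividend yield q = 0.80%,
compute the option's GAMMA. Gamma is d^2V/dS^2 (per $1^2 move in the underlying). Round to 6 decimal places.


d1 = -0.0735828438; d2 = -0.4335828438
phi(d1) = 0.3978637175; exp(-qT) = 0.9920319148; exp(-rT) = 0.9880717129
Gamma = exp(-qT) * phi(d1) / (S * sigma * sqrt(T)) = 0.9920319148 * 0.3978637175 / (89.3200 * 0.3600 * 1.0000000000) = 0.012275

Answer: Gamma = 0.012275


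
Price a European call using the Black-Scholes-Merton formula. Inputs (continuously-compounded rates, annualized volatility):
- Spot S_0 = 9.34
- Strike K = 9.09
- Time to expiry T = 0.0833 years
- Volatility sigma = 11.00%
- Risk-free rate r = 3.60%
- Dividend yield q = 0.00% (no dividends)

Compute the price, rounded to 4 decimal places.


Answer: Price = 0.3040

Derivation:
d1 = (ln(S/K) + (r - q + 0.5*sigma^2) * T) / (sigma * sqrt(T)) = 0.96491724
d2 = d1 - sigma * sqrt(T) = 0.93316933
exp(-rT) = 0.99700569; exp(-qT) = 1.00000000
C = S_0 * exp(-qT) * N(d1) - K * exp(-rT) * N(d2)
N(d1) = 0.83270687; N(d2) = 0.82463373
C = 9.3400 * 1.00000000 * 0.83270687 - 9.0900 * 0.99700569 * 0.82463373 = 0.3040


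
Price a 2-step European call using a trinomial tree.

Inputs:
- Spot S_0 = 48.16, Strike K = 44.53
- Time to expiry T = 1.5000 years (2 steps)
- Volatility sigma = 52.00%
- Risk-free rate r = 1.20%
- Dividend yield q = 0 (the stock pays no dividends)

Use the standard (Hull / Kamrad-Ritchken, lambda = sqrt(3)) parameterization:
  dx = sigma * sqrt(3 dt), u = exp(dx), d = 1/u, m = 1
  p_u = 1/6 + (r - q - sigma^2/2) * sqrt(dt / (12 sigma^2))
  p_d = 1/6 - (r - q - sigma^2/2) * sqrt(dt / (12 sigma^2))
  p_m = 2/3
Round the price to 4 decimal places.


Answer: Price = V(0,0) = 12.3670

Derivation:
dt = T/N = 0.750000; dx = sigma*sqrt(3*dt) = 0.780000
u = exp(dx) = 2.181472; d = 1/u = 0.458406
p_u = 0.107436, p_m = 0.666667, p_d = 0.225897
Discount per step: exp(-r*dt) = 0.991040
Stock lattice S(k, j) with j the centered position index:
  k=0: S(0,+0) = 48.1600
  k=1: S(1,-1) = 22.0768; S(1,+0) = 48.1600; S(1,+1) = 105.0597
  k=2: S(2,-2) = 10.1202; S(2,-1) = 22.0768; S(2,+0) = 48.1600; S(2,+1) = 105.0597; S(2,+2) = 229.1848
Terminal payoffs V(N, j) = max(S_T - K, 0):
  V(2,-2) = 0.000000; V(2,-1) = 0.000000; V(2,+0) = 3.630000; V(2,+1) = 60.529704; V(2,+2) = 184.654831
Backward induction: V(k, j) = exp(-r*dt) * [p_u * V(k+1, j+1) + p_m * V(k+1, j) + p_d * V(k+1, j-1)]
  V(1,-1) = exp(-r*dt) * [p_u*3.630000 + p_m*0.000000 + p_d*0.000000] = 0.386498
  V(1,+0) = exp(-r*dt) * [p_u*60.529704 + p_m*3.630000 + p_d*0.000000] = 8.843116
  V(1,+1) = exp(-r*dt) * [p_u*184.654831 + p_m*60.529704 + p_d*3.630000] = 60.465060
  V(0,+0) = exp(-r*dt) * [p_u*60.465060 + p_m*8.843116 + p_d*0.386498] = 12.367032


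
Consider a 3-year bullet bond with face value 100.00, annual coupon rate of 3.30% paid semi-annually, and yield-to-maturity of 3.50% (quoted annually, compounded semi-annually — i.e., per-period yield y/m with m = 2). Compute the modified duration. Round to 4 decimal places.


Answer: Modified duration = 2.8309

Derivation:
Coupon per period c = face * coupon_rate / m = 1.650000
Periods per year m = 2; per-period yield y/m = 0.017500
Number of cashflows N = 6
Cashflows (t years, CF_t, discount factor 1/(1+y/m)^(m*t), PV):
  t = 0.5000: CF_t = 1.650000, DF = 0.982801, PV = 1.621622
  t = 1.0000: CF_t = 1.650000, DF = 0.965898, PV = 1.593731
  t = 1.5000: CF_t = 1.650000, DF = 0.949285, PV = 1.566321
  t = 2.0000: CF_t = 1.650000, DF = 0.932959, PV = 1.539382
  t = 2.5000: CF_t = 1.650000, DF = 0.916913, PV = 1.512906
  t = 3.0000: CF_t = 101.650000, DF = 0.901143, PV = 91.601139
Price P = sum_t PV_t = 99.435100
First compute Macaulay numerator sum_t t * PV_t:
  t * PV_t at t = 0.5000: 0.810811
  t * PV_t at t = 1.0000: 1.593731
  t * PV_t at t = 1.5000: 2.349481
  t * PV_t at t = 2.0000: 3.078763
  t * PV_t at t = 2.5000: 3.782264
  t * PV_t at t = 3.0000: 274.803418
Macaulay duration D = 286.418469 / 99.435100 = 2.880456
Modified duration = D / (1 + y/m) = 2.880456 / (1 + 0.017500) = 2.830915


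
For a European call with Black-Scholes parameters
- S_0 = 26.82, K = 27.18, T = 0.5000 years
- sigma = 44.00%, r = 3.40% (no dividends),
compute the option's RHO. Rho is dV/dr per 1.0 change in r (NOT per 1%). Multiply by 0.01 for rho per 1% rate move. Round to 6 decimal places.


d1 = 0.1673479700; d2 = -0.1437790137
phi(d1) = 0.3933949520; exp(-qT) = 1.0000000000; exp(-rT) = 0.9831436846
N(d2) = 0.4428374876
Rho = K*T*exp(-rT)*N(d2) = 27.1800 * 0.5000 * 0.9831436846 * 0.4428374876 = 5.916717

Answer: Rho = 5.916717


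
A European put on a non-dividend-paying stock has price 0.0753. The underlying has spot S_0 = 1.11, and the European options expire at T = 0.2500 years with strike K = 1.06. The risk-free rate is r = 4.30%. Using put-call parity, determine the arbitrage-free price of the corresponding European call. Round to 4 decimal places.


Put-call parity: C - P = S_0 * exp(-qT) - K * exp(-rT).
S_0 * exp(-qT) = 1.1100 * 1.00000000 = 1.11000000
K * exp(-rT) = 1.0600 * 0.98930757 = 1.04866603
C = P + S*exp(-qT) - K*exp(-rT)
C = 0.0753 + 1.11000000 - 1.04866603 = 0.1366

Answer: Call price = 0.1366


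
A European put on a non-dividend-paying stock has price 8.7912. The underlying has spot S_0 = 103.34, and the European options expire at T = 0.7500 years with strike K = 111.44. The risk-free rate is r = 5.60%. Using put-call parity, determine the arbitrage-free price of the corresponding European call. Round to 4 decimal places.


Put-call parity: C - P = S_0 * exp(-qT) - K * exp(-rT).
S_0 * exp(-qT) = 103.3400 * 1.00000000 = 103.34000000
K * exp(-rT) = 111.4400 * 0.95886978 = 106.85644835
C = P + S*exp(-qT) - K*exp(-rT)
C = 8.7912 + 103.34000000 - 106.85644835 = 5.2748

Answer: Call price = 5.2748


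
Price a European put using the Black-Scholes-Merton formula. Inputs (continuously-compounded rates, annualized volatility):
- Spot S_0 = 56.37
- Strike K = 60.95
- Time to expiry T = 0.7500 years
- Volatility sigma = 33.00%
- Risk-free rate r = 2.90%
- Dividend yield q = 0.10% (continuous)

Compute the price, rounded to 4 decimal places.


Answer: Price = 8.3741

Derivation:
d1 = (ln(S/K) + (r - q + 0.5*sigma^2) * T) / (sigma * sqrt(T)) = -0.05696262
d2 = d1 - sigma * sqrt(T) = -0.34275100
exp(-rT) = 0.97848483; exp(-qT) = 0.99925028
P = K * exp(-rT) * N(-d2) - S_0 * exp(-qT) * N(-d1)
N(-d1) = 0.52271251; N(-d2) = 0.63410710
P = 60.9500 * 0.97848483 * 0.63410710 - 56.3700 * 0.99925028 * 0.52271251 = 8.3741


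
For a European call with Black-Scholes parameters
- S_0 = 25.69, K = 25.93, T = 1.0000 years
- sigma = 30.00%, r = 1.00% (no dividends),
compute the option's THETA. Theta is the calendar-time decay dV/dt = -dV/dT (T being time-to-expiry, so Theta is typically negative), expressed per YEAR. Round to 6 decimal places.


d1 = 0.1523373719; d2 = -0.1476626281
phi(d1) = 0.3943399712; exp(-qT) = 1.0000000000; exp(-rT) = 0.9900498337
Theta = -S*exp(-qT)*phi(d1)*sigma/(2*sqrt(T)) - r*K*exp(-rT)*N(d2) + q*S*exp(-qT)*N(d1)
N(d1) = 0.5605395748; N(d2) = 0.4413045134; sqrt(T) = 1.0000000000
Term 1 = -25.6900 * 1.0000000000 * 0.3943399712 * 0.3000 / (2 * 1.0000000000) = -1.5195890790
Term 2 = -0.0100 * 25.9300 * 0.9900498337 * 0.4413045134 = -0.1132916602
Term 3 = 0 (no dividend yield, q = 0)
Theta = -1.5195890790 + (-0.1132916602) + (0.0000000000) = -1.632881

Answer: Theta = -1.632881


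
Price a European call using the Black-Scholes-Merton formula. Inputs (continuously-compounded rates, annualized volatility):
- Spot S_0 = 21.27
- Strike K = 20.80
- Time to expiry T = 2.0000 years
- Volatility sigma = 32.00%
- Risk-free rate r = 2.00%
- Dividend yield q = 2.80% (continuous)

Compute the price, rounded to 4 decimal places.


Answer: Price = 3.6528

Derivation:
d1 = (ln(S/K) + (r - q + 0.5*sigma^2) * T) / (sigma * sqrt(T)) = 0.24029398
d2 = d1 - sigma * sqrt(T) = -0.21225436
exp(-rT) = 0.96078944; exp(-qT) = 0.94553914
C = S_0 * exp(-qT) * N(d1) - K * exp(-rT) * N(d2)
N(d1) = 0.59494882; N(d2) = 0.41595430
C = 21.2700 * 0.94553914 * 0.59494882 - 20.8000 * 0.96078944 * 0.41595430 = 3.6528


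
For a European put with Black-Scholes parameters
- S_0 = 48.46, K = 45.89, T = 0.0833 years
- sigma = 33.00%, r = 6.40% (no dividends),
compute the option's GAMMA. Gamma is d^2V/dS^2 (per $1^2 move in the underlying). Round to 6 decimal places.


Answer: Gamma = 0.068792

Derivation:
d1 = 0.6757228561; d2 = 0.5804791161
phi(d1) = 0.3175121409; exp(-qT) = 1.0000000000; exp(-rT) = 0.9946829856
Gamma = exp(-qT) * phi(d1) / (S * sigma * sqrt(T)) = 1.0000000000 * 0.3175121409 / (48.4600 * 0.3300 * 0.2886173938) = 0.068792


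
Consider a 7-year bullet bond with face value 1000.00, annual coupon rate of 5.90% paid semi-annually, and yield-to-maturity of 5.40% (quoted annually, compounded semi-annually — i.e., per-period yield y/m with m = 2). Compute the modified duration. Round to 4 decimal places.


Answer: Modified duration = 5.7002

Derivation:
Coupon per period c = face * coupon_rate / m = 29.500000
Periods per year m = 2; per-period yield y/m = 0.027000
Number of cashflows N = 14
Cashflows (t years, CF_t, discount factor 1/(1+y/m)^(m*t), PV):
  t = 0.5000: CF_t = 29.500000, DF = 0.973710, PV = 28.724440
  t = 1.0000: CF_t = 29.500000, DF = 0.948111, PV = 27.969270
  t = 1.5000: CF_t = 29.500000, DF = 0.923185, PV = 27.233953
  t = 2.0000: CF_t = 29.500000, DF = 0.898914, PV = 26.517968
  t = 2.5000: CF_t = 29.500000, DF = 0.875282, PV = 25.820806
  t = 3.0000: CF_t = 29.500000, DF = 0.852270, PV = 25.141973
  t = 3.5000: CF_t = 29.500000, DF = 0.829864, PV = 24.480986
  t = 4.0000: CF_t = 29.500000, DF = 0.808047, PV = 23.837377
  t = 4.5000: CF_t = 29.500000, DF = 0.786803, PV = 23.210689
  t = 5.0000: CF_t = 29.500000, DF = 0.766118, PV = 22.600476
  t = 5.5000: CF_t = 29.500000, DF = 0.745976, PV = 22.006305
  t = 6.0000: CF_t = 29.500000, DF = 0.726365, PV = 21.427756
  t = 6.5000: CF_t = 29.500000, DF = 0.707268, PV = 20.864417
  t = 7.0000: CF_t = 1029.500000, DF = 0.688674, PV = 708.990050
Price P = sum_t PV_t = 1028.826466
First compute Macaulay numerator sum_t t * PV_t:
  t * PV_t at t = 0.5000: 14.362220
  t * PV_t at t = 1.0000: 27.969270
  t * PV_t at t = 1.5000: 40.850930
  t * PV_t at t = 2.0000: 53.035936
  t * PV_t at t = 2.5000: 64.552015
  t * PV_t at t = 3.0000: 75.425919
  t * PV_t at t = 3.5000: 85.683452
  t * PV_t at t = 4.0000: 95.349508
  t * PV_t at t = 4.5000: 104.448098
  t * PV_t at t = 5.0000: 113.002378
  t * PV_t at t = 5.5000: 121.034680
  t * PV_t at t = 6.0000: 128.566536
  t * PV_t at t = 6.5000: 135.618709
  t * PV_t at t = 7.0000: 4962.930353
Macaulay duration D = 6022.830005 / 1028.826466 = 5.854078
Modified duration = D / (1 + y/m) = 5.854078 / (1 + 0.027000) = 5.700173


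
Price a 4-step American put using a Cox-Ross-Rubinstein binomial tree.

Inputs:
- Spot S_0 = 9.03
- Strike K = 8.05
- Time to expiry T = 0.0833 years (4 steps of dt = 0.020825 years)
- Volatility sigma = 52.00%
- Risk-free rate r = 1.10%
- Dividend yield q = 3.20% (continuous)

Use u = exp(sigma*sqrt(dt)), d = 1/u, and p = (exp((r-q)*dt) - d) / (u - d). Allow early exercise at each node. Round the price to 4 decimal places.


Answer: Price = V(0,0) = 0.1763

Derivation:
dt = T/N = 0.020825
u = exp(sigma*sqrt(dt)) = 1.077928; d = 1/u = 0.927706
p = (exp((r-q)*dt) - d) / (u - d) = 0.478338
Discount per step: exp(-r*dt) = 0.999771
Stock lattice S(k, i) with i counting down-moves:
  k=0: S(0,0) = 9.0300
  k=1: S(1,0) = 9.7337; S(1,1) = 8.3772
  k=2: S(2,0) = 10.4922; S(2,1) = 9.0300; S(2,2) = 7.7716
  k=3: S(3,0) = 11.3098; S(3,1) = 9.7337; S(3,2) = 8.3772; S(3,3) = 7.2097
  k=4: S(4,0) = 12.1912; S(4,1) = 10.4922; S(4,2) = 9.0300; S(4,3) = 7.7716; S(4,4) = 6.6885
Terminal payoffs V(N, i) = max(K - S_T, 0):
  V(4,0) = 0.000000; V(4,1) = 0.000000; V(4,2) = 0.000000; V(4,3) = 0.278437; V(4,4) = 1.361496
Backward induction: V(k, i) = exp(-r*dt) * [p * V(k+1, i) + (1-p) * V(k+1, i+1)]; then take max(V_cont, immediate exercise) for American.
  V(3,0) = exp(-r*dt) * [p*0.000000 + (1-p)*0.000000] = 0.000000; exercise = 0.000000; V(3,0) = max -> 0.000000
  V(3,1) = exp(-r*dt) * [p*0.000000 + (1-p)*0.000000] = 0.000000; exercise = 0.000000; V(3,1) = max -> 0.000000
  V(3,2) = exp(-r*dt) * [p*0.000000 + (1-p)*0.278437] = 0.145217; exercise = 0.000000; V(3,2) = max -> 0.145217
  V(3,3) = exp(-r*dt) * [p*0.278437 + (1-p)*1.361496] = 0.843234; exercise = 0.840275; V(3,3) = max -> 0.843234
  V(2,0) = exp(-r*dt) * [p*0.000000 + (1-p)*0.000000] = 0.000000; exercise = 0.000000; V(2,0) = max -> 0.000000
  V(2,1) = exp(-r*dt) * [p*0.000000 + (1-p)*0.145217] = 0.075737; exercise = 0.000000; V(2,1) = max -> 0.075737
  V(2,2) = exp(-r*dt) * [p*0.145217 + (1-p)*0.843234] = 0.509229; exercise = 0.278437; V(2,2) = max -> 0.509229
  V(1,0) = exp(-r*dt) * [p*0.000000 + (1-p)*0.075737] = 0.039500; exercise = 0.000000; V(1,0) = max -> 0.039500
  V(1,1) = exp(-r*dt) * [p*0.075737 + (1-p)*0.509229] = 0.301804; exercise = 0.000000; V(1,1) = max -> 0.301804
  V(0,0) = exp(-r*dt) * [p*0.039500 + (1-p)*0.301804] = 0.176294; exercise = 0.000000; V(0,0) = max -> 0.176294


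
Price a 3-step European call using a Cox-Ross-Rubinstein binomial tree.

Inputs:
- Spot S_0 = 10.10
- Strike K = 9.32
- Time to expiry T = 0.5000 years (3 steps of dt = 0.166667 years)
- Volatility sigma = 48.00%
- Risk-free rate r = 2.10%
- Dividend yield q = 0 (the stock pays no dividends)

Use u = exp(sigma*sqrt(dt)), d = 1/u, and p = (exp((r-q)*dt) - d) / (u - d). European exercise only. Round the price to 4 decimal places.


dt = T/N = 0.166667
u = exp(sigma*sqrt(dt)) = 1.216477; d = 1/u = 0.822046
p = (exp((r-q)*dt) - d) / (u - d) = 0.460055
Discount per step: exp(-r*dt) = 0.996506
Stock lattice S(k, i) with i counting down-moves:
  k=0: S(0,0) = 10.1000
  k=1: S(1,0) = 12.2864; S(1,1) = 8.3027
  k=2: S(2,0) = 14.9462; S(2,1) = 10.1000; S(2,2) = 6.8252
  k=3: S(3,0) = 18.1817; S(3,1) = 12.2864; S(3,2) = 8.3027; S(3,3) = 5.6106
Terminal payoffs V(N, i) = max(S_T - K, 0):
  V(3,0) = 8.861652; V(3,1) = 2.966420; V(3,2) = 0.000000; V(3,3) = 0.000000
Backward induction: V(k, i) = exp(-r*dt) * [p * V(k+1, i) + (1-p) * V(k+1, i+1)].
  V(2,0) = exp(-r*dt) * [p*8.861652 + (1-p)*2.966420] = 5.658714
  V(2,1) = exp(-r*dt) * [p*2.966420 + (1-p)*0.000000] = 1.359950
  V(2,2) = exp(-r*dt) * [p*0.000000 + (1-p)*0.000000] = 0.000000
  V(1,0) = exp(-r*dt) * [p*5.658714 + (1-p)*1.359950] = 3.325958
  V(1,1) = exp(-r*dt) * [p*1.359950 + (1-p)*0.000000] = 0.623466
  V(0,0) = exp(-r*dt) * [p*3.325958 + (1-p)*0.623466] = 1.860240

Answer: Price = V(0,0) = 1.8602


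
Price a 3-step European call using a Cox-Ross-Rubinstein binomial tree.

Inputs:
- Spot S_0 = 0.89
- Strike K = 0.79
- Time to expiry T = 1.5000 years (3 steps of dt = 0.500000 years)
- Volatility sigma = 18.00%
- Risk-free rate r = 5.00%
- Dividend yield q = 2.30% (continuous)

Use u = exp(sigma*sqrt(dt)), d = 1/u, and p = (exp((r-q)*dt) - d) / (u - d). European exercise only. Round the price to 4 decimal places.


dt = T/N = 0.500000
u = exp(sigma*sqrt(dt)) = 1.135734; d = 1/u = 0.880488
p = (exp((r-q)*dt) - d) / (u - d) = 0.521472
Discount per step: exp(-r*dt) = 0.975310
Stock lattice S(k, i) with i counting down-moves:
  k=0: S(0,0) = 0.8900
  k=1: S(1,0) = 1.0108; S(1,1) = 0.7836
  k=2: S(2,0) = 1.1480; S(2,1) = 0.8900; S(2,2) = 0.6900
  k=3: S(3,0) = 1.3038; S(3,1) = 1.0108; S(3,2) = 0.7836; S(3,3) = 0.6075
Terminal payoffs V(N, i) = max(S_T - K, 0):
  V(3,0) = 0.513827; V(3,1) = 0.220803; V(3,2) = 0.000000; V(3,3) = 0.000000
Backward induction: V(k, i) = exp(-r*dt) * [p * V(k+1, i) + (1-p) * V(k+1, i+1)].
  V(2,0) = exp(-r*dt) * [p*0.513827 + (1-p)*0.220803] = 0.364383
  V(2,1) = exp(-r*dt) * [p*0.220803 + (1-p)*0.000000] = 0.112300
  V(2,2) = exp(-r*dt) * [p*0.000000 + (1-p)*0.000000] = 0.000000
  V(1,0) = exp(-r*dt) * [p*0.364383 + (1-p)*0.112300] = 0.237736
  V(1,1) = exp(-r*dt) * [p*0.112300 + (1-p)*0.000000] = 0.057115
  V(0,0) = exp(-r*dt) * [p*0.237736 + (1-p)*0.057115] = 0.147568

Answer: Price = V(0,0) = 0.1476


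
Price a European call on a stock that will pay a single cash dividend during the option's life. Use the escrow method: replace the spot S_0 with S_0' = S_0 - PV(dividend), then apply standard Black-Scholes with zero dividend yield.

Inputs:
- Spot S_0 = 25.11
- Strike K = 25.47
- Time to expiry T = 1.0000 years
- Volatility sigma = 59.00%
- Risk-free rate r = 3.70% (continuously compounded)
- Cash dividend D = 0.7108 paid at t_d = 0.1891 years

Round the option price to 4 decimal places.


Answer: Price = 5.6082

Derivation:
PV(D) = D * exp(-r * t_d) = 0.7108 * 0.99302772 = 0.70584410
S_0' = S_0 - PV(D) = 25.1100 - 0.70584410 = 24.40415590
d1 = (ln(S_0'/K) + (r + sigma^2/2)*T) / (sigma*sqrt(T)) = 0.28525789
d2 = d1 - sigma*sqrt(T) = -0.30474211
exp(-rT) = 0.96367614
N(d1) = 0.61227671; N(d2) = 0.38028129
C = S_0' * N(d1) - K * exp(-rT) * N(d2) = 24.40415590 * 0.61227671 - 25.4700 * 0.96367614 * 0.38028129 = 5.6082


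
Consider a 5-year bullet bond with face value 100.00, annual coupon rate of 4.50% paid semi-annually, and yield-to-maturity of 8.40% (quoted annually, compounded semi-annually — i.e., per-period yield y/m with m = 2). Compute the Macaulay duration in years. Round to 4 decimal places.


Coupon per period c = face * coupon_rate / m = 2.250000
Periods per year m = 2; per-period yield y/m = 0.042000
Number of cashflows N = 10
Cashflows (t years, CF_t, discount factor 1/(1+y/m)^(m*t), PV):
  t = 0.5000: CF_t = 2.250000, DF = 0.959693, PV = 2.159309
  t = 1.0000: CF_t = 2.250000, DF = 0.921010, PV = 2.072274
  t = 1.5000: CF_t = 2.250000, DF = 0.883887, PV = 1.988746
  t = 2.0000: CF_t = 2.250000, DF = 0.848260, PV = 1.908586
  t = 2.5000: CF_t = 2.250000, DF = 0.814069, PV = 1.831656
  t = 3.0000: CF_t = 2.250000, DF = 0.781257, PV = 1.757827
  t = 3.5000: CF_t = 2.250000, DF = 0.749766, PV = 1.686974
  t = 4.0000: CF_t = 2.250000, DF = 0.719545, PV = 1.618977
  t = 4.5000: CF_t = 2.250000, DF = 0.690543, PV = 1.553721
  t = 5.0000: CF_t = 102.250000, DF = 0.662709, PV = 67.761986
Price P = sum_t PV_t = 84.340057
Macaulay numerator sum_t t * PV_t:
  t * PV_t at t = 0.5000: 1.079655
  t * PV_t at t = 1.0000: 2.072274
  t * PV_t at t = 1.5000: 2.983119
  t * PV_t at t = 2.0000: 3.817171
  t * PV_t at t = 2.5000: 4.579140
  t * PV_t at t = 3.0000: 5.273482
  t * PV_t at t = 3.5000: 5.904410
  t * PV_t at t = 4.0000: 6.475909
  t * PV_t at t = 4.5000: 6.991745
  t * PV_t at t = 5.0000: 338.809931
Macaulay duration D = (sum_t t * PV_t) / P = 377.986836 / 84.340057 = 4.481700

Answer: Macaulay duration = 4.4817 years
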